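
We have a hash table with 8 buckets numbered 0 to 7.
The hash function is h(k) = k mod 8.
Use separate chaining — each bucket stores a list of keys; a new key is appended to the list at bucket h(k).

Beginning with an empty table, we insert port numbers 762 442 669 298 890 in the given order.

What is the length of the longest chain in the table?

Insert 762: h=2, bucket 2 empty → new chain.
Insert 442: h=2, bucket 2 nonempty → append to chain.
Insert 669: h=5, bucket 5 empty → new chain.
Insert 298: h=2, bucket 2 nonempty → append to chain.
Insert 890: h=2, bucket 2 nonempty → append to chain.
Final buckets:
0: _
1: _
2: 762 -> 442 -> 298 -> 890
3: _
4: _
5: 669
6: _
7: _

4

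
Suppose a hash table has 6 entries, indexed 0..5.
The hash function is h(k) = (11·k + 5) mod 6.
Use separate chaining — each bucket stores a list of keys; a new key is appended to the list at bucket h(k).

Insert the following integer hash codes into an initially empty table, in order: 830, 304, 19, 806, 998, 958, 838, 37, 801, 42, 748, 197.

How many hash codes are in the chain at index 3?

830 → bucket 3
304 → bucket 1
19 → bucket 4
806 → bucket 3 (collision)
998 → bucket 3 (collision)
958 → bucket 1 (collision)
838 → bucket 1 (collision)
37 → bucket 4 (collision)
801 → bucket 2
42 → bucket 5
748 → bucket 1 (collision)
197 → bucket 0
Final buckets:
0: 197
1: 304 -> 958 -> 838 -> 748
2: 801
3: 830 -> 806 -> 998
4: 19 -> 37
5: 42

3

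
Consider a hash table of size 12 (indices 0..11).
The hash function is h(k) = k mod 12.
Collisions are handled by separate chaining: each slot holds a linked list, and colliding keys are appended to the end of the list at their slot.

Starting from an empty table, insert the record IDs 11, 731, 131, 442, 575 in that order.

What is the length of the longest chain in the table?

11 → bucket 11
731 → bucket 11 (collision)
131 → bucket 11 (collision)
442 → bucket 10
575 → bucket 11 (collision)
Final buckets:
0: -
1: -
2: -
3: -
4: -
5: -
6: -
7: -
8: -
9: -
10: 442
11: 11 -> 731 -> 131 -> 575

4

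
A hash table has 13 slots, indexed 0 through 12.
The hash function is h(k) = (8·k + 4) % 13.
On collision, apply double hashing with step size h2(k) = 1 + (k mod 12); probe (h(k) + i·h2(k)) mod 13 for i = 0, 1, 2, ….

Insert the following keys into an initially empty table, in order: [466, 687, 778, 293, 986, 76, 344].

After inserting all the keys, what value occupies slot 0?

466: h=1 -> slot 1
687: h=1, h2=4, probe 1,5 -> slot 5
778: h=1, h2=11, probe 1,12 -> slot 12
293: h=8 -> slot 8
986: h=1, h2=3, probe 1,4 -> slot 4
76: h=1, h2=5, probe 1,6 -> slot 6
344: h=0 -> slot 0
Table: [344, 466, ., ., 986, 687, 76, ., 293, ., ., ., 778]

344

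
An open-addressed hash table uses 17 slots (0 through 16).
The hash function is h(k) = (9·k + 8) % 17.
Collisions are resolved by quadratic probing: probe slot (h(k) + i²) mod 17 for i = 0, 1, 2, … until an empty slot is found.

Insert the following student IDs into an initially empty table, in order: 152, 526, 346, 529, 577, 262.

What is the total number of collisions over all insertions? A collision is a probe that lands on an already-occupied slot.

152: h=16 → slot 16
526: h=16, probe 16,0 → slot 0
346: h=11 → slot 11
529: h=9 → slot 9
577: h=16, probe 16,0,3 → slot 3
262: h=3, probe 3,4 → slot 4
Table: [526, ∅, ∅, 577, 262, ∅, ∅, ∅, ∅, 529, ∅, 346, ∅, ∅, ∅, ∅, 152]

4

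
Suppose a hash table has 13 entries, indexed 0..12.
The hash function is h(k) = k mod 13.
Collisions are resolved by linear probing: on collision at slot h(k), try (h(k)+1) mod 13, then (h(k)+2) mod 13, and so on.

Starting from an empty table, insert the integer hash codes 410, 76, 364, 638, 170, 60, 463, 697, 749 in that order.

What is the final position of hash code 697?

10

410: h=7 => slot 7
76: h=11 => slot 11
364: h=0 => slot 0
638: h=1 => slot 1
170: h=1, probe 1,2 => slot 2
60: h=8 => slot 8
463: h=8, probe 8,9 => slot 9
697: h=8, probe 8,9,10 => slot 10
749: h=8, probe 8,9,10,11,12 => slot 12
Table: [364, 638, 170, ., ., ., ., 410, 60, 463, 697, 76, 749]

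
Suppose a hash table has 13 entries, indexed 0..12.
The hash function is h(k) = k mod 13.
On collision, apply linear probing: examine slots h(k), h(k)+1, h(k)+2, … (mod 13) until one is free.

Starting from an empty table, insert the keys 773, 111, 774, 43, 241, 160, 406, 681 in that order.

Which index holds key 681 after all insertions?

10

773: h=6 → slot 6
111: h=7 → slot 7
774: h=7, probe 7,8 → slot 8
43: h=4 → slot 4
241: h=7, probe 7,8,9 → slot 9
160: h=4, probe 4,5 → slot 5
406: h=3 → slot 3
681: h=5, probe 5,6,7,8,9,10 → slot 10
Table: [—, —, —, 406, 43, 160, 773, 111, 774, 241, 681, —, —]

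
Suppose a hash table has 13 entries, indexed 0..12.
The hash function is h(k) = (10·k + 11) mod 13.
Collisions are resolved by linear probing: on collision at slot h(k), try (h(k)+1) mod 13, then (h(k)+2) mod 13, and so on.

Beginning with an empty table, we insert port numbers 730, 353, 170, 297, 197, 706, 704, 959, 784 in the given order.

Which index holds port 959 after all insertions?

Insert 730: h=5, slot 5 empty => index 5.
Insert 353: h=5, slot 5 occupied => index 6.
Insert 170: h=8, slot 8 empty => index 8.
Insert 297: h=4, slot 4 empty => index 4.
Insert 197: h=5, slots 5,6 occupied => index 7.
Insert 706: h=12, slot 12 empty => index 12.
Insert 704: h=5, slots 5,6,7,8 occupied => index 9.
Insert 959: h=7, slots 7,8,9 occupied => index 10.
Insert 784: h=12, slot 12 occupied => index 0.
Table: [784, ∅, ∅, ∅, 297, 730, 353, 197, 170, 704, 959, ∅, 706]

10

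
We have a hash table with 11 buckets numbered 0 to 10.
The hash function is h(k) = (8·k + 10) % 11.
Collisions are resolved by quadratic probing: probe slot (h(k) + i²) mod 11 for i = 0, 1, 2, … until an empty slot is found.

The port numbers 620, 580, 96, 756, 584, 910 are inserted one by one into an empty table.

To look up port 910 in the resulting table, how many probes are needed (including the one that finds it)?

5

620: h=9 => slot 9
580: h=8 => slot 8
96: h=8, probe 8,9,1 => slot 1
756: h=8, probe 8,9,1,6 => slot 6
584: h=7 => slot 7
910: h=8, probe 8,9,1,6,2 => slot 2
Table: [∅, 96, 910, ∅, ∅, ∅, 756, 584, 580, 620, ∅]
Lookup 910: h=8, probe 8,9,1,6,2 → found at 2.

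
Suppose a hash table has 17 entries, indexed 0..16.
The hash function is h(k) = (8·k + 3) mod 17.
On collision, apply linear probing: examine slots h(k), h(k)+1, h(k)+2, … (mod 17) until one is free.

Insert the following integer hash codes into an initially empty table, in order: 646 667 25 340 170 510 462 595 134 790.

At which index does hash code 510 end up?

646 hashes to 3; slot 3 is free => place at 3.
667 hashes to 1; slot 1 is free => place at 1.
25 hashes to 16; slot 16 is free => place at 16.
340 hashes to 3; 3 taken => place at 4.
170 hashes to 3; 3,4 taken => place at 5.
510 hashes to 3; 3,4,5 taken => place at 6.
462 hashes to 10; slot 10 is free => place at 10.
595 hashes to 3; 3,4,5,6 taken => place at 7.
134 hashes to 4; 4,5,6,7 taken => place at 8.
790 hashes to 16; 16 taken => place at 0.
Table: [790, 667, —, 646, 340, 170, 510, 595, 134, —, 462, —, —, —, —, —, 25]

6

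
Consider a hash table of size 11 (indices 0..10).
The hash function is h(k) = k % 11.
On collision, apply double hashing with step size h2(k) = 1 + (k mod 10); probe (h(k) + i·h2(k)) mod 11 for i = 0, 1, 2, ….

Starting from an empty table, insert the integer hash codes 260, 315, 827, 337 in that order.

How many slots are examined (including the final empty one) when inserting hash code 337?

260 hashes to 7; slot 7 is free → place at 7.
315 hashes to 7, h2=6; 7 taken → place at 2.
827 hashes to 2, h2=8; 2 taken → place at 10.
337 hashes to 7, h2=8; 7 taken → place at 4.
Table: [., ., 315, ., 337, ., ., 260, ., ., 827]

2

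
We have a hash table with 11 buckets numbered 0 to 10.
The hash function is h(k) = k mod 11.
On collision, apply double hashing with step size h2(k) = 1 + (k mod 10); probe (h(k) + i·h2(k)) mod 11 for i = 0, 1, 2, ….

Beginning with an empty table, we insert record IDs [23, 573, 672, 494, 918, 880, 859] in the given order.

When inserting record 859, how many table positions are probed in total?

4

23 hashes to 1; slot 1 is free => place at 1.
573 hashes to 1, h2=4; 1 taken => place at 5.
672 hashes to 1, h2=3; 1 taken => place at 4.
494 hashes to 10; slot 10 is free => place at 10.
918 hashes to 5, h2=9; 5 taken => place at 3.
880 hashes to 0; slot 0 is free => place at 0.
859 hashes to 1, h2=10; 1,0,10 taken => place at 9.
Table: [880, 23, —, 918, 672, 573, —, —, —, 859, 494]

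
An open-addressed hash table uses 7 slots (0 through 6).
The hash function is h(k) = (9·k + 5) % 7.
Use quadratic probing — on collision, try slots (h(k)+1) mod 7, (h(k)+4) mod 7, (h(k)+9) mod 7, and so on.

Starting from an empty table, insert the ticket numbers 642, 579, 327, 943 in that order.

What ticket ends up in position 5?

Insert 642: h=1, slot 1 empty => index 1.
Insert 579: h=1, slot 1 occupied => index 2.
Insert 327: h=1, slots 1,2 occupied => index 5.
Insert 943: h=1, slots 1,2,5 occupied => index 3.
Table: [_, 642, 579, 943, _, 327, _]

327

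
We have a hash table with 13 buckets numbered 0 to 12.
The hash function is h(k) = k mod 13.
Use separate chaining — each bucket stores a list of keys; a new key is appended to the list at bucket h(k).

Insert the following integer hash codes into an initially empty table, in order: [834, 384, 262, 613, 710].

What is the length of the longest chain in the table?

3

834 → bucket 2
384 → bucket 7
262 → bucket 2 (collision)
613 → bucket 2 (collision)
710 → bucket 8
Final buckets:
0: .
1: .
2: 834 -> 262 -> 613
3: .
4: .
5: .
6: .
7: 384
8: 710
9: .
10: .
11: .
12: .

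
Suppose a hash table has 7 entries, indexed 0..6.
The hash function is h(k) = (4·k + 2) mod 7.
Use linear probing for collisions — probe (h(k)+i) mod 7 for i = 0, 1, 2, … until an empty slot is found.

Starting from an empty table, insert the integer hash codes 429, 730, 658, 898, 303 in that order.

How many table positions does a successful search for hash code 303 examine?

Insert 429: h=3, slot 3 empty → index 3.
Insert 730: h=3, slot 3 occupied → index 4.
Insert 658: h=2, slot 2 empty → index 2.
Insert 898: h=3, slots 3,4 occupied → index 5.
Insert 303: h=3, slots 3,4,5 occupied → index 6.
Table: [∅, ∅, 658, 429, 730, 898, 303]
Lookup 303: h=3, probe 3,4,5,6 → found at 6.

4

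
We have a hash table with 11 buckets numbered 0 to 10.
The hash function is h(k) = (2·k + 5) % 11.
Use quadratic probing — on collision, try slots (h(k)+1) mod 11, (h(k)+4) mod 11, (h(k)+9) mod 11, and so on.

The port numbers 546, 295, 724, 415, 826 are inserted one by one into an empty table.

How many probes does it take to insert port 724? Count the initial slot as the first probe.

2

546 hashes to 8; slot 8 is free -> place at 8.
295 hashes to 1; slot 1 is free -> place at 1.
724 hashes to 1; 1 taken -> place at 2.
415 hashes to 10; slot 10 is free -> place at 10.
826 hashes to 7; slot 7 is free -> place at 7.
Table: [., 295, 724, ., ., ., ., 826, 546, ., 415]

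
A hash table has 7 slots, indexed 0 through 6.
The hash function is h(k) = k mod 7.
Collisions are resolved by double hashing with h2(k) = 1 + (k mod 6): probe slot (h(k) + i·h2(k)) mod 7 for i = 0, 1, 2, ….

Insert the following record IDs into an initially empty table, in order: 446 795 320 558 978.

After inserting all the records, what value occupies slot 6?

446 hashes to 5; slot 5 is free → place at 5.
795 hashes to 4; slot 4 is free → place at 4.
320 hashes to 5, h2=3; 5 taken → place at 1.
558 hashes to 5, h2=1; 5 taken → place at 6.
978 hashes to 5, h2=1; 5,6 taken → place at 0.
Table: [978, 320, ∅, ∅, 795, 446, 558]

558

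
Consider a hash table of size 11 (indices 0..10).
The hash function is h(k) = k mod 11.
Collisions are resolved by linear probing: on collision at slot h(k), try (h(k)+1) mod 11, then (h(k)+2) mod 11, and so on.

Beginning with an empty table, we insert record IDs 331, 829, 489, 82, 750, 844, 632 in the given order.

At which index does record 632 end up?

331: h=1 → slot 1
829: h=4 → slot 4
489: h=5 → slot 5
82: h=5, probe 5,6 → slot 6
750: h=2 → slot 2
844: h=8 → slot 8
632: h=5, probe 5,6,7 → slot 7
Table: [—, 331, 750, —, 829, 489, 82, 632, 844, —, —]

7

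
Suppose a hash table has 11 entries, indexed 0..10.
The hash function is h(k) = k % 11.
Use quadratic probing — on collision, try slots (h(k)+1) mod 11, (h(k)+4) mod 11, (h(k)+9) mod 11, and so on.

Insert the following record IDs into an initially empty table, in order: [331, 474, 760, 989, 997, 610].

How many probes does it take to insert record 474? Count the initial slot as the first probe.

2

Insert 331: h=1, slot 1 empty → index 1.
Insert 474: h=1, slot 1 occupied → index 2.
Insert 760: h=1, slots 1,2 occupied → index 5.
Insert 989: h=10, slot 10 empty → index 10.
Insert 997: h=7, slot 7 empty → index 7.
Insert 610: h=5, slot 5 occupied → index 6.
Table: [_, 331, 474, _, _, 760, 610, 997, _, _, 989]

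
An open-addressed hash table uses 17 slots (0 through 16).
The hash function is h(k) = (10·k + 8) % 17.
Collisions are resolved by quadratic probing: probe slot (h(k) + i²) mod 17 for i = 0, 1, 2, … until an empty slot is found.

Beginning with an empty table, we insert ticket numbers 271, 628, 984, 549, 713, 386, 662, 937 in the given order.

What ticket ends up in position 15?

271

271 hashes to 15; slot 15 is free → place at 15.
628 hashes to 15; 15 taken → place at 16.
984 hashes to 5; slot 5 is free → place at 5.
549 hashes to 7; slot 7 is free → place at 7.
713 hashes to 15; 15,16 taken → place at 2.
386 hashes to 9; slot 9 is free → place at 9.
662 hashes to 15; 15,16,2,7 taken → place at 14.
937 hashes to 11; slot 11 is free → place at 11.
Table: [∅, ∅, 713, ∅, ∅, 984, ∅, 549, ∅, 386, ∅, 937, ∅, ∅, 662, 271, 628]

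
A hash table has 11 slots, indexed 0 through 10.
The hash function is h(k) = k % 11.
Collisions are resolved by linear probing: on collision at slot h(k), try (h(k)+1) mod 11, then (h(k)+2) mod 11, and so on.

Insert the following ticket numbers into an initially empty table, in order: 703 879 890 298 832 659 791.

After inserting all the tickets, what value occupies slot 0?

Insert 703: h=10, slot 10 empty => index 10.
Insert 879: h=10, slot 10 occupied => index 0.
Insert 890: h=10, slots 10,0 occupied => index 1.
Insert 298: h=1, slot 1 occupied => index 2.
Insert 832: h=7, slot 7 empty => index 7.
Insert 659: h=10, slots 10,0,1,2 occupied => index 3.
Insert 791: h=10, slots 10,0,1,2,3 occupied => index 4.
Table: [879, 890, 298, 659, 791, —, —, 832, —, —, 703]

879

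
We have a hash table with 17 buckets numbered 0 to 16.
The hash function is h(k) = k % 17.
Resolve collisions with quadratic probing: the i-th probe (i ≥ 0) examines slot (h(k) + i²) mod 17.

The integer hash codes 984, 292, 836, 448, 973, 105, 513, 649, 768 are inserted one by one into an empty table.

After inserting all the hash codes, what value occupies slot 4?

836

Insert 984: h=15, slot 15 empty => index 15.
Insert 292: h=3, slot 3 empty => index 3.
Insert 836: h=3, slot 3 occupied => index 4.
Insert 448: h=6, slot 6 empty => index 6.
Insert 973: h=4, slot 4 occupied => index 5.
Insert 105: h=3, slots 3,4 occupied => index 7.
Insert 513: h=3, slots 3,4,7 occupied => index 12.
Insert 649: h=3, slots 3,4,7,12 occupied => index 2.
Insert 768: h=3, slots 3,4,7,12,2 occupied => index 11.
Table: [—, —, 649, 292, 836, 973, 448, 105, —, —, —, 768, 513, —, —, 984, —]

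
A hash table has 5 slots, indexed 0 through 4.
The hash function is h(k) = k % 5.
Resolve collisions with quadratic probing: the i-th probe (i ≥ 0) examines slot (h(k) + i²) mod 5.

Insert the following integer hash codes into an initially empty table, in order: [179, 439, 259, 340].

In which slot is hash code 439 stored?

179: h=4 => slot 4
439: h=4, probe 4,0 => slot 0
259: h=4, probe 4,0,3 => slot 3
340: h=0, probe 0,1 => slot 1
Table: [439, 340, ., 259, 179]

0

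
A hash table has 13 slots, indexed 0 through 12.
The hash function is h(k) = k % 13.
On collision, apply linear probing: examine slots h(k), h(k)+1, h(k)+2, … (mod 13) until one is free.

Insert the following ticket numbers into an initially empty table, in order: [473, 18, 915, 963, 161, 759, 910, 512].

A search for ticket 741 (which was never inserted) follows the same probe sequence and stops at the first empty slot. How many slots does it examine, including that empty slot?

3

473: h=5 -> slot 5
18: h=5, probe 5,6 -> slot 6
915: h=5, probe 5,6,7 -> slot 7
963: h=1 -> slot 1
161: h=5, probe 5,6,7,8 -> slot 8
759: h=5, probe 5,6,7,8,9 -> slot 9
910: h=0 -> slot 0
512: h=5, probe 5,6,7,8,9,10 -> slot 10
Table: [910, 963, —, —, —, 473, 18, 915, 161, 759, 512, —, —]
Lookup 741: h=0, probe 0,1,2 → slot 2 empty, not found.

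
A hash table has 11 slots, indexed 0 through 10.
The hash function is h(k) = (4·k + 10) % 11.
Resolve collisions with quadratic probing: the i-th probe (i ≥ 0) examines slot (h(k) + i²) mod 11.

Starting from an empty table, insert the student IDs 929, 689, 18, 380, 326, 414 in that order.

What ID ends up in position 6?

18

929: h=8 => slot 8
689: h=5 => slot 5
18: h=5, probe 5,6 => slot 6
380: h=1 => slot 1
326: h=5, probe 5,6,9 => slot 9
414: h=5, probe 5,6,9,3 => slot 3
Table: [—, 380, —, 414, —, 689, 18, —, 929, 326, —]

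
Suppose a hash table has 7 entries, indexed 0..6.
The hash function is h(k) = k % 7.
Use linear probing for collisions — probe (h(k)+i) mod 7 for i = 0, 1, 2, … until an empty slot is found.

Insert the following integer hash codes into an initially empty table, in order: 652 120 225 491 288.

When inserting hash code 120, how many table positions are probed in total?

2

652: h=1 -> slot 1
120: h=1, probe 1,2 -> slot 2
225: h=1, probe 1,2,3 -> slot 3
491: h=1, probe 1,2,3,4 -> slot 4
288: h=1, probe 1,2,3,4,5 -> slot 5
Table: [—, 652, 120, 225, 491, 288, —]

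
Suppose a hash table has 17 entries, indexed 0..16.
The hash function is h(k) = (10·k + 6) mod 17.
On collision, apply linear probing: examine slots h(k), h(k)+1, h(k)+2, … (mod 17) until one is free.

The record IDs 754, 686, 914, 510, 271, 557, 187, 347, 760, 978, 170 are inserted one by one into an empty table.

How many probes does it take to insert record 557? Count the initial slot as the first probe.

2

754: h=15 -> slot 15
686: h=15, probe 15,16 -> slot 16
914: h=0 -> slot 0
510: h=6 -> slot 6
271: h=13 -> slot 13
557: h=0, probe 0,1 -> slot 1
187: h=6, probe 6,7 -> slot 7
347: h=8 -> slot 8
760: h=7, probe 7,8,9 -> slot 9
978: h=11 -> slot 11
170: h=6, probe 6,7,8,9,10 -> slot 10
Table: [914, 557, ∅, ∅, ∅, ∅, 510, 187, 347, 760, 170, 978, ∅, 271, ∅, 754, 686]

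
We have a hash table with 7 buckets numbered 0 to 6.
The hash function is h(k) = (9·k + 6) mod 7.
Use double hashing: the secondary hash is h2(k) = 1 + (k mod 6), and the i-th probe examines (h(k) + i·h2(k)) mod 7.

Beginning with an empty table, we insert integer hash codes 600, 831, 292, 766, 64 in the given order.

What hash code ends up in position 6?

831

600 hashes to 2; slot 2 is free => place at 2.
831 hashes to 2, h2=4; 2 taken => place at 6.
292 hashes to 2, h2=5; 2 taken => place at 0.
766 hashes to 5; slot 5 is free => place at 5.
64 hashes to 1; slot 1 is free => place at 1.
Table: [292, 64, 600, —, —, 766, 831]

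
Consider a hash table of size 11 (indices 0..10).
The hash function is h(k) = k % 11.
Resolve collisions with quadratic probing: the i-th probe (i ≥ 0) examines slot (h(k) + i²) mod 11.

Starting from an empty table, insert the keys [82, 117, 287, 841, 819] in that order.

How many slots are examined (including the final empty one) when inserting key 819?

3

Insert 82: h=5, slot 5 empty -> index 5.
Insert 117: h=7, slot 7 empty -> index 7.
Insert 287: h=1, slot 1 empty -> index 1.
Insert 841: h=5, slot 5 occupied -> index 6.
Insert 819: h=5, slots 5,6 occupied -> index 9.
Table: [-, 287, -, -, -, 82, 841, 117, -, 819, -]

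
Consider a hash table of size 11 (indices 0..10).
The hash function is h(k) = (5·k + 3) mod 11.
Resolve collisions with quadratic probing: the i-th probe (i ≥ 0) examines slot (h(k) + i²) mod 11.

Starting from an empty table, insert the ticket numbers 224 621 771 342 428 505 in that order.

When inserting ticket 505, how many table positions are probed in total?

3

224 hashes to 1; slot 1 is free => place at 1.
621 hashes to 6; slot 6 is free => place at 6.
771 hashes to 8; slot 8 is free => place at 8.
342 hashes to 8; 8 taken => place at 9.
428 hashes to 9; 9 taken => place at 10.
505 hashes to 9; 9,10 taken => place at 2.
Table: [—, 224, 505, —, —, —, 621, —, 771, 342, 428]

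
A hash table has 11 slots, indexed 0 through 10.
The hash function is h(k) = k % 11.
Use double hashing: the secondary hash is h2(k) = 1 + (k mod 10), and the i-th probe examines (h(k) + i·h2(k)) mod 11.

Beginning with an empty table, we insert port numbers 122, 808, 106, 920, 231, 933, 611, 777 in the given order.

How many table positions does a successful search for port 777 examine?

122 hashes to 1; slot 1 is free => place at 1.
808 hashes to 5; slot 5 is free => place at 5.
106 hashes to 7; slot 7 is free => place at 7.
920 hashes to 7, h2=1; 7 taken => place at 8.
231 hashes to 0; slot 0 is free => place at 0.
933 hashes to 9; slot 9 is free => place at 9.
611 hashes to 6; slot 6 is free => place at 6.
777 hashes to 7, h2=8; 7 taken => place at 4.
Table: [231, 122, ∅, ∅, 777, 808, 611, 106, 920, 933, ∅]
Lookup 777: h=7, h2=8, probe 7,4 → found at 4.

2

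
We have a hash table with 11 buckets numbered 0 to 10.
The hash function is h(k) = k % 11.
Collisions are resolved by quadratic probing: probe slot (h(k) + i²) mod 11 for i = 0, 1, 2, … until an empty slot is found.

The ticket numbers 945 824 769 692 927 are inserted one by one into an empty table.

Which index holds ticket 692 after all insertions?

Insert 945: h=10, slot 10 empty => index 10.
Insert 824: h=10, slot 10 occupied => index 0.
Insert 769: h=10, slots 10,0 occupied => index 3.
Insert 692: h=10, slots 10,0,3 occupied => index 8.
Insert 927: h=3, slot 3 occupied => index 4.
Table: [824, ., ., 769, 927, ., ., ., 692, ., 945]

8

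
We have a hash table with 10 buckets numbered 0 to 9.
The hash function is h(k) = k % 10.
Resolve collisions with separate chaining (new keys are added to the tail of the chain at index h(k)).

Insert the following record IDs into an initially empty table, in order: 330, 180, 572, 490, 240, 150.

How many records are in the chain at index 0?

Insert 330: h=0, bucket 0 empty → new chain.
Insert 180: h=0, bucket 0 nonempty → append to chain.
Insert 572: h=2, bucket 2 empty → new chain.
Insert 490: h=0, bucket 0 nonempty → append to chain.
Insert 240: h=0, bucket 0 nonempty → append to chain.
Insert 150: h=0, bucket 0 nonempty → append to chain.
Final buckets:
0: 330 -> 180 -> 490 -> 240 -> 150
1: _
2: 572
3: _
4: _
5: _
6: _
7: _
8: _
9: _

5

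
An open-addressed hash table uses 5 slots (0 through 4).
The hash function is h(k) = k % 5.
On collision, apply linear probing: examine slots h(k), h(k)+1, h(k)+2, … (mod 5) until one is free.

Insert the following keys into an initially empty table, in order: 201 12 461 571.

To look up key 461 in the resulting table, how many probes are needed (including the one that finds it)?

201: h=1 → slot 1
12: h=2 → slot 2
461: h=1, probe 1,2,3 → slot 3
571: h=1, probe 1,2,3,4 → slot 4
Table: [-, 201, 12, 461, 571]
Lookup 461: h=1, probe 1,2,3 → found at 3.

3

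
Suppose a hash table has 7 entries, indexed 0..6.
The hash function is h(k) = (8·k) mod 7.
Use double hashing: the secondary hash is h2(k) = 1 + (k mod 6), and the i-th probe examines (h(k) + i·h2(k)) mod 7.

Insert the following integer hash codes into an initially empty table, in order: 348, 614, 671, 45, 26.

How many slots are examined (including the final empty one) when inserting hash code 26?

Insert 348: h=5, slot 5 empty => index 5.
Insert 614: h=5, h2=3, slot 5 occupied => index 1.
Insert 671: h=6, slot 6 empty => index 6.
Insert 45: h=3, slot 3 empty => index 3.
Insert 26: h=5, h2=3, slots 5,1 occupied => index 4.
Table: [-, 614, -, 45, 26, 348, 671]

3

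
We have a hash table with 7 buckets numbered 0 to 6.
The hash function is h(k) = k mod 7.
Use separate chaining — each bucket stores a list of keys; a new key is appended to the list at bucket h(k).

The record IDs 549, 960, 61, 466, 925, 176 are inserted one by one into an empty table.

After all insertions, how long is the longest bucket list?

549 -> bucket 3
960 -> bucket 1
61 -> bucket 5
466 -> bucket 4
925 -> bucket 1 (collision)
176 -> bucket 1 (collision)
Final buckets:
0: -
1: 960 -> 925 -> 176
2: -
3: 549
4: 466
5: 61
6: -

3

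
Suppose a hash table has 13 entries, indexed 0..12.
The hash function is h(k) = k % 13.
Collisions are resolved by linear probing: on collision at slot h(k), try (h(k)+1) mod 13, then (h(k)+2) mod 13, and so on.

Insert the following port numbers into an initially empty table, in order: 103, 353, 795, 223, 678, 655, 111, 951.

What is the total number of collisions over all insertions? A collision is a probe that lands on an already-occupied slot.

103 hashes to 12; slot 12 is free => place at 12.
353 hashes to 2; slot 2 is free => place at 2.
795 hashes to 2; 2 taken => place at 3.
223 hashes to 2; 2,3 taken => place at 4.
678 hashes to 2; 2,3,4 taken => place at 5.
655 hashes to 5; 5 taken => place at 6.
111 hashes to 7; slot 7 is free => place at 7.
951 hashes to 2; 2,3,4,5,6,7 taken => place at 8.
Table: [., ., 353, 795, 223, 678, 655, 111, 951, ., ., ., 103]

13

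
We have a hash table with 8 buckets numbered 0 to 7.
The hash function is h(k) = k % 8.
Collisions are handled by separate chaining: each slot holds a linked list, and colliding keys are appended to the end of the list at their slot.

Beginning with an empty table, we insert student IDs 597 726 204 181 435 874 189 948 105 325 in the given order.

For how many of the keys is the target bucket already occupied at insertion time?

Insert 597: h=5, bucket 5 empty -> new chain.
Insert 726: h=6, bucket 6 empty -> new chain.
Insert 204: h=4, bucket 4 empty -> new chain.
Insert 181: h=5, bucket 5 nonempty -> append to chain.
Insert 435: h=3, bucket 3 empty -> new chain.
Insert 874: h=2, bucket 2 empty -> new chain.
Insert 189: h=5, bucket 5 nonempty -> append to chain.
Insert 948: h=4, bucket 4 nonempty -> append to chain.
Insert 105: h=1, bucket 1 empty -> new chain.
Insert 325: h=5, bucket 5 nonempty -> append to chain.
Final buckets:
0: .
1: 105
2: 874
3: 435
4: 204 -> 948
5: 597 -> 181 -> 189 -> 325
6: 726
7: .

4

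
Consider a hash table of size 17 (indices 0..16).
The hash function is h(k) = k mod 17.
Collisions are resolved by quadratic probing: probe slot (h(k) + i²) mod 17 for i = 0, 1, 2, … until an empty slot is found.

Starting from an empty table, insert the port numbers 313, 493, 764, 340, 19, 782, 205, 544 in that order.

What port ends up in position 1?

340

313 hashes to 7; slot 7 is free => place at 7.
493 hashes to 0; slot 0 is free => place at 0.
764 hashes to 16; slot 16 is free => place at 16.
340 hashes to 0; 0 taken => place at 1.
19 hashes to 2; slot 2 is free => place at 2.
782 hashes to 0; 0,1 taken => place at 4.
205 hashes to 1; 1,2 taken => place at 5.
544 hashes to 0; 0,1,4 taken => place at 9.
Table: [493, 340, 19, —, 782, 205, —, 313, —, 544, —, —, —, —, —, —, 764]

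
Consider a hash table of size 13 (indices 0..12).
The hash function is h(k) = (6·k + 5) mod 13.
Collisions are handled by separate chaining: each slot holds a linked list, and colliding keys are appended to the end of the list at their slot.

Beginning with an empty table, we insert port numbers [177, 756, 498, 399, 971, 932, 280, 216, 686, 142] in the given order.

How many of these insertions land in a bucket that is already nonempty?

177 -> bucket 1
756 -> bucket 4
498 -> bucket 3
399 -> bucket 7
971 -> bucket 7 (collision)
932 -> bucket 7 (collision)
280 -> bucket 8
216 -> bucket 1 (collision)
686 -> bucket 0
142 -> bucket 12
Final buckets:
0: 686
1: 177 -> 216
2: _
3: 498
4: 756
5: _
6: _
7: 399 -> 971 -> 932
8: 280
9: _
10: _
11: _
12: 142

3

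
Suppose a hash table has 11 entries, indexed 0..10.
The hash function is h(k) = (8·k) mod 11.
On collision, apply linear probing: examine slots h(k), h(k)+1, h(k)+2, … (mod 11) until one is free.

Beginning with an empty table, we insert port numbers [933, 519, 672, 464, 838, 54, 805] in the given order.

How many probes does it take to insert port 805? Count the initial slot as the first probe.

933: h=6 -> slot 6
519: h=5 -> slot 5
672: h=8 -> slot 8
464: h=5, probe 5,6,7 -> slot 7
838: h=5, probe 5,6,7,8,9 -> slot 9
54: h=3 -> slot 3
805: h=5, probe 5,6,7,8,9,10 -> slot 10
Table: [., ., ., 54, ., 519, 933, 464, 672, 838, 805]

6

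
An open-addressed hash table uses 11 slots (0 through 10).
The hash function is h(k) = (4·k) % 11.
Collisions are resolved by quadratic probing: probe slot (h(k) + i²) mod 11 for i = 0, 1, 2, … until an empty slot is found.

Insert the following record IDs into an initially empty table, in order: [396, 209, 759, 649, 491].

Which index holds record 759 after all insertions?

4

Insert 396: h=0, slot 0 empty -> index 0.
Insert 209: h=0, slot 0 occupied -> index 1.
Insert 759: h=0, slots 0,1 occupied -> index 4.
Insert 649: h=0, slots 0,1,4 occupied -> index 9.
Insert 491: h=6, slot 6 empty -> index 6.
Table: [396, 209, -, -, 759, -, 491, -, -, 649, -]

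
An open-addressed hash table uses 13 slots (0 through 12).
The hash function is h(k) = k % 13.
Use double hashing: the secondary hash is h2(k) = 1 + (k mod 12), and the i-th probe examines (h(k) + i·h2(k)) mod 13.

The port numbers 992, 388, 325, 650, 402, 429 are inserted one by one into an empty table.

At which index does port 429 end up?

10

992: h=4 -> slot 4
388: h=11 -> slot 11
325: h=0 -> slot 0
650: h=0, h2=3, probe 0,3 -> slot 3
402: h=12 -> slot 12
429: h=0, h2=10, probe 0,10 -> slot 10
Table: [325, _, _, 650, 992, _, _, _, _, _, 429, 388, 402]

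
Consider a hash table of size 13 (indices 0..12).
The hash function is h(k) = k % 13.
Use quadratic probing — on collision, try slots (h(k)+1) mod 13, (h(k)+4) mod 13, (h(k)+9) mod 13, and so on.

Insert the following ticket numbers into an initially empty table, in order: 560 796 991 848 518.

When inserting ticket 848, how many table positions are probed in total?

560 hashes to 1; slot 1 is free -> place at 1.
796 hashes to 3; slot 3 is free -> place at 3.
991 hashes to 3; 3 taken -> place at 4.
848 hashes to 3; 3,4 taken -> place at 7.
518 hashes to 11; slot 11 is free -> place at 11.
Table: [_, 560, _, 796, 991, _, _, 848, _, _, _, 518, _]

3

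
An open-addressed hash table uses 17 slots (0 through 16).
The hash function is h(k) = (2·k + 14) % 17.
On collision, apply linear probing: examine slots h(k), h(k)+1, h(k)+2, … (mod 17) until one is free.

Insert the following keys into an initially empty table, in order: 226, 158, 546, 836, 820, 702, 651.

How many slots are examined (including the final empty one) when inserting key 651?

4

226: h=7 => slot 7
158: h=7, probe 7,8 => slot 8
546: h=1 => slot 1
836: h=3 => slot 3
820: h=5 => slot 5
702: h=7, probe 7,8,9 => slot 9
651: h=7, probe 7,8,9,10 => slot 10
Table: [—, 546, —, 836, —, 820, —, 226, 158, 702, 651, —, —, —, —, —, —]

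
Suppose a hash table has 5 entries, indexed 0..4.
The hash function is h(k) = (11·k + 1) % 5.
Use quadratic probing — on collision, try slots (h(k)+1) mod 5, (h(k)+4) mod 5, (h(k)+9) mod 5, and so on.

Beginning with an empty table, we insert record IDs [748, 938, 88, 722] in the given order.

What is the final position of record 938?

0

748 hashes to 4; slot 4 is free -> place at 4.
938 hashes to 4; 4 taken -> place at 0.
88 hashes to 4; 4,0 taken -> place at 3.
722 hashes to 3; 3,4 taken -> place at 2.
Table: [938, ∅, 722, 88, 748]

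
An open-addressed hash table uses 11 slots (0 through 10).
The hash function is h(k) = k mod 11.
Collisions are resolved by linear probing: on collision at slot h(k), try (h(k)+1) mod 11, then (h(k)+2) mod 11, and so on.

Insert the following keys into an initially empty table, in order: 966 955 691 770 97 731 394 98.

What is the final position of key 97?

Insert 966: h=9, slot 9 empty => index 9.
Insert 955: h=9, slot 9 occupied => index 10.
Insert 691: h=9, slots 9,10 occupied => index 0.
Insert 770: h=0, slot 0 occupied => index 1.
Insert 97: h=9, slots 9,10,0,1 occupied => index 2.
Insert 731: h=5, slot 5 empty => index 5.
Insert 394: h=9, slots 9,10,0,1,2 occupied => index 3.
Insert 98: h=10, slots 10,0,1,2,3 occupied => index 4.
Table: [691, 770, 97, 394, 98, 731, —, —, —, 966, 955]

2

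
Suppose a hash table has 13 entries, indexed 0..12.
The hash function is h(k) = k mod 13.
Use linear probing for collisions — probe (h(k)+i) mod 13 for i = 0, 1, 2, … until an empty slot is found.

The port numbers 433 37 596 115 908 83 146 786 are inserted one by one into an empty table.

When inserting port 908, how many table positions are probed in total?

Insert 433: h=4, slot 4 empty => index 4.
Insert 37: h=11, slot 11 empty => index 11.
Insert 596: h=11, slot 11 occupied => index 12.
Insert 115: h=11, slots 11,12 occupied => index 0.
Insert 908: h=11, slots 11,12,0 occupied => index 1.
Insert 83: h=5, slot 5 empty => index 5.
Insert 146: h=3, slot 3 empty => index 3.
Insert 786: h=6, slot 6 empty => index 6.
Table: [115, 908, _, 146, 433, 83, 786, _, _, _, _, 37, 596]

4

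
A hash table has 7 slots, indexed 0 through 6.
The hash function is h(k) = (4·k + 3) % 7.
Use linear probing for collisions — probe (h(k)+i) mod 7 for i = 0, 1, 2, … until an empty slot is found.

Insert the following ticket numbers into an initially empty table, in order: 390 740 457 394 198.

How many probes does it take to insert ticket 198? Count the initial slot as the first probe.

3

Insert 390: h=2, slot 2 empty => index 2.
Insert 740: h=2, slot 2 occupied => index 3.
Insert 457: h=4, slot 4 empty => index 4.
Insert 394: h=4, slot 4 occupied => index 5.
Insert 198: h=4, slots 4,5 occupied => index 6.
Table: [∅, ∅, 390, 740, 457, 394, 198]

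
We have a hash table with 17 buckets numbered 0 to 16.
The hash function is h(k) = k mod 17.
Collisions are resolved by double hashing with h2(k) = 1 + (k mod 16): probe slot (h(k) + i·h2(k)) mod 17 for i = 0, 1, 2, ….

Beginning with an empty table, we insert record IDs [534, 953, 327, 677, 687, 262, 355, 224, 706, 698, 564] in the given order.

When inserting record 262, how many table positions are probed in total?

Insert 534: h=7, slot 7 empty -> index 7.
Insert 953: h=1, slot 1 empty -> index 1.
Insert 327: h=4, slot 4 empty -> index 4.
Insert 677: h=14, slot 14 empty -> index 14.
Insert 687: h=7, h2=16, slot 7 occupied -> index 6.
Insert 262: h=7, h2=7, slots 7,14,4 occupied -> index 11.
Insert 355: h=15, slot 15 empty -> index 15.
Insert 224: h=3, slot 3 empty -> index 3.
Insert 706: h=9, slot 9 empty -> index 9.
Insert 698: h=1, h2=11, slot 1 occupied -> index 12.
Insert 564: h=3, h2=5, slot 3 occupied -> index 8.
Table: [—, 953, —, 224, 327, —, 687, 534, 564, 706, —, 262, 698, —, 677, 355, —]

4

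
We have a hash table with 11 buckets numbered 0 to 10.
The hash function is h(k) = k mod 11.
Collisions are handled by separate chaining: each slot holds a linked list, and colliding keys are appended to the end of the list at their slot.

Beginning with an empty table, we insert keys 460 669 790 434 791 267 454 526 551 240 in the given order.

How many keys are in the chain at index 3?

2

Insert 460: h=9, bucket 9 empty → new chain.
Insert 669: h=9, bucket 9 nonempty → append to chain.
Insert 790: h=9, bucket 9 nonempty → append to chain.
Insert 434: h=5, bucket 5 empty → new chain.
Insert 791: h=10, bucket 10 empty → new chain.
Insert 267: h=3, bucket 3 empty → new chain.
Insert 454: h=3, bucket 3 nonempty → append to chain.
Insert 526: h=9, bucket 9 nonempty → append to chain.
Insert 551: h=1, bucket 1 empty → new chain.
Insert 240: h=9, bucket 9 nonempty → append to chain.
Final buckets:
0: .
1: 551
2: .
3: 267 -> 454
4: .
5: 434
6: .
7: .
8: .
9: 460 -> 669 -> 790 -> 526 -> 240
10: 791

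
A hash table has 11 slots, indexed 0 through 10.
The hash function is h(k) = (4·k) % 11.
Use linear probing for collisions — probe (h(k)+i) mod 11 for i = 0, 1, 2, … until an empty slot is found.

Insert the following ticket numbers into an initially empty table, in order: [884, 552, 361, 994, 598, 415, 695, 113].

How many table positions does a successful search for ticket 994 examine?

2

884 hashes to 5; slot 5 is free → place at 5.
552 hashes to 8; slot 8 is free → place at 8.
361 hashes to 3; slot 3 is free → place at 3.
994 hashes to 5; 5 taken → place at 6.
598 hashes to 5; 5,6 taken → place at 7.
415 hashes to 10; slot 10 is free → place at 10.
695 hashes to 8; 8 taken → place at 9.
113 hashes to 1; slot 1 is free → place at 1.
Table: [—, 113, —, 361, —, 884, 994, 598, 552, 695, 415]
Lookup 994: h=5, probe 5,6 → found at 6.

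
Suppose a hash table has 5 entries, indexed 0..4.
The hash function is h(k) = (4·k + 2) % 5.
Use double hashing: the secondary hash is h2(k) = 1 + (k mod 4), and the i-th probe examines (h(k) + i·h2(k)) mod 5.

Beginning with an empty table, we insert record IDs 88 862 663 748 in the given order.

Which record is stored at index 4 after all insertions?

88

88 hashes to 4; slot 4 is free => place at 4.
862 hashes to 0; slot 0 is free => place at 0.
663 hashes to 4, h2=4; 4 taken => place at 3.
748 hashes to 4, h2=1; 4,0 taken => place at 1.
Table: [862, 748, _, 663, 88]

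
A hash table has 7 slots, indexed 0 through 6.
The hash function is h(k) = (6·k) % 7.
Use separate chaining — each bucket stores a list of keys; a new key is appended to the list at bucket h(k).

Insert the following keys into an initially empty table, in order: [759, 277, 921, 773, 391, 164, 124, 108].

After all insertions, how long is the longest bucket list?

4

Insert 759: h=4, bucket 4 empty → new chain.
Insert 277: h=3, bucket 3 empty → new chain.
Insert 921: h=3, bucket 3 nonempty → append to chain.
Insert 773: h=4, bucket 4 nonempty → append to chain.
Insert 391: h=1, bucket 1 empty → new chain.
Insert 164: h=4, bucket 4 nonempty → append to chain.
Insert 124: h=2, bucket 2 empty → new chain.
Insert 108: h=4, bucket 4 nonempty → append to chain.
Final buckets:
0: —
1: 391
2: 124
3: 277 -> 921
4: 759 -> 773 -> 164 -> 108
5: —
6: —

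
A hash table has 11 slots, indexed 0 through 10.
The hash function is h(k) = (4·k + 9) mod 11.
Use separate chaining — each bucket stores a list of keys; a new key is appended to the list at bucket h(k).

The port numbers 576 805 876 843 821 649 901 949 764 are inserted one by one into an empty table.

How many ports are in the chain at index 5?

576 -> bucket 3
805 -> bucket 6
876 -> bucket 4
843 -> bucket 4 (collision)
821 -> bucket 4 (collision)
649 -> bucket 9
901 -> bucket 5
949 -> bucket 10
764 -> bucket 7
Final buckets:
0: -
1: -
2: -
3: 576
4: 876 -> 843 -> 821
5: 901
6: 805
7: 764
8: -
9: 649
10: 949

1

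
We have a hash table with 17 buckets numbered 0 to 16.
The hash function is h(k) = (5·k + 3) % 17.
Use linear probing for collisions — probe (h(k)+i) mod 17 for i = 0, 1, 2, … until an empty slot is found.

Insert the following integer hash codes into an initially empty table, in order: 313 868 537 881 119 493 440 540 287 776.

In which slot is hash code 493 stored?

6

313: h=4 → slot 4
868: h=8 → slot 8
537: h=2 → slot 2
881: h=5 → slot 5
119: h=3 → slot 3
493: h=3, probe 3,4,5,6 → slot 6
440: h=10 → slot 10
540: h=0 → slot 0
287: h=10, probe 10,11 → slot 11
776: h=7 → slot 7
Table: [540, ∅, 537, 119, 313, 881, 493, 776, 868, ∅, 440, 287, ∅, ∅, ∅, ∅, ∅]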